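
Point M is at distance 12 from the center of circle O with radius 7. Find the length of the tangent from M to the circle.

tangent = √(d² - r²) = √(12² - 7²) = √(144 - 49) = √95 = sqrt(95)

sqrt(95)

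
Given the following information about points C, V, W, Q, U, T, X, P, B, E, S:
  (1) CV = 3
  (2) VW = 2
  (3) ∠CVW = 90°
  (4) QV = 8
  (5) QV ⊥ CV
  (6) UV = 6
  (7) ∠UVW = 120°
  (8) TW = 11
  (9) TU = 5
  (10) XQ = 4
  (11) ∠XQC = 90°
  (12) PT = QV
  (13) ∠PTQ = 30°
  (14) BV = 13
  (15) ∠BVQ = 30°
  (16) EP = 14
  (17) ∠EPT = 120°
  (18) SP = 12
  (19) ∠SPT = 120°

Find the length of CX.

Step 1: By the law of cosines on triangle CVQ: CQ² = 3² + 8² − 2·3·8·cos(90°) = 73, so CQ = √73.
Step 2: By the law of cosines on triangle CQX: CX² = √73² + 4² − 2·√73·4·cos(90°) = 89, so CX = √89.

Therefore, the length of CX = √89.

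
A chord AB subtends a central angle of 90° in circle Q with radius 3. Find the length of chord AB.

Drop a perpendicular from the center to the chord, bisecting both the chord and the central angle.
Each half-chord = r sin(θ/2) = 3 sin(45°).
The full chord = 2 × 3 × sin(45°) = 3*sqrt(2).

3*sqrt(2)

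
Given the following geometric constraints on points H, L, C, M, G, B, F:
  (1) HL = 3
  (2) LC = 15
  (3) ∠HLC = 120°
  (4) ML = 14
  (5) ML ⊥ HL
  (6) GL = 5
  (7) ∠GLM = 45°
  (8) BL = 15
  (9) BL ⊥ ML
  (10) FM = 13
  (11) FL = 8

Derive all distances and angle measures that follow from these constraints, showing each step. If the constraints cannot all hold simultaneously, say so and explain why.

The constraints are consistent.

Step 1: From HL = 3, LC = 15, and ∠HLC = 120°, by the law of cosines:
  HC² = HL² + LC² - 2·HL·LC·cos(120°) = 9 + 225 + 45 = 279
  HC = 3·√31

Step 2: From HL = 3, LM = 14, and ∠HLM = 90°, by the law of cosines:
  HM² = HL² + LM² - 2·HL·LM·cos(90°) = 9 + 196 - 0 = 205
  HM ≈ 14.32

Step 3: From ML = 14, LG = 5, and ∠MLG = 45°, by the law of cosines:
  MG² = ML² + LG² - 2·ML·LG·cos(45°) = 196 + 25 - 98.99 = 122
  MG ≈ 11.05

Step 4: From ML = 14, LB = 15, and ∠MLB = 90°, by the law of cosines:
  MB² = ML² + LB² - 2·ML·LB·cos(90°) = 196 + 225 - 0 = 421
  MB ≈ 20.52

Step 5: From LF = 8, LM = 14, FM = 13, by the inverse law of cosines:
  cos(∠FLM) = (LF² + LM² - FM²) / (2·LF·LM)
  ∠FLM = 66.03°

Step 6: From MF = 13, ML = 14, FL = 8, by the inverse law of cosines:
  cos(∠FML) = (MF² + ML² - FL²) / (2·MF·ML)
  ∠FML = 34.22°

Step 7: From FL = 8, FM = 13, LM = 14, by the inverse law of cosines:
  cos(∠LFM) = (FL² + FM² - LM²) / (2·FL·FM)
  ∠LFM = 79.75°

Step 8: From HC = 3·√31, HL = 3, CL = 15, by the inverse law of cosines:
  cos(∠CHL) = (HC² + HL² - CL²) / (2·HC·HL)
  ∠CHL = 51.05°

Step 9: From HL = 3, HM = 14.32, LM = 14, by the inverse law of cosines:
  cos(∠LHM) = (HL² + HM² - LM²) / (2·HL·HM)
  ∠LHM = 77.91°

Step 10: From CH = 3·√31, CL = 15, HL = 3, by the inverse law of cosines:
  cos(∠HCL) = (CH² + CL² - HL²) / (2·CH·CL)
  ∠HCL = 8.95°

Step 11: From MB = 20.52, ML = 14, BL = 15, by the inverse law of cosines:
  cos(∠BML) = (MB² + ML² - BL²) / (2·MB·ML)
  ∠BML = 46.97°

Step 12: From MG = 11.05, ML = 14, GL = 5, by the inverse law of cosines:
  cos(∠GML) = (MG² + ML² - GL²) / (2·MG·ML)
  ∠GML = 18.67°

Step 13: From MH = 14.32, ML = 14, HL = 3, by the inverse law of cosines:
  cos(∠HML) = (MH² + ML² - HL²) / (2·MH·ML)
  ∠HML = 12.09°

Step 14: From GL = 5, GM = 11.05, LM = 14, by the inverse law of cosines:
  cos(∠LGM) = (GL² + GM² - LM²) / (2·GL·GM)
  ∠LGM = 116.33°

Step 15: From BL = 15, BM = 20.52, LM = 14, by the inverse law of cosines:
  cos(∠LBM) = (BL² + BM² - LM²) / (2·BL·BM)
  ∠LBM = 43.03°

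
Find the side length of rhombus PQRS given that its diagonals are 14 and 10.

The diagonals of a rhombus bisect each other at right angles.
Half-diagonals: 14/2 = 7 and 10/2 = 5
side = sqrt(7^2 + 5^2)
side = sqrt(49 + 25)
side = sqrt(74)

sqrt(74)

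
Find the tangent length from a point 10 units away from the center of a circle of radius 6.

tangent = √(d² - r²) = √(10² - 6²) = √(100 - 36) = √64 = 8

8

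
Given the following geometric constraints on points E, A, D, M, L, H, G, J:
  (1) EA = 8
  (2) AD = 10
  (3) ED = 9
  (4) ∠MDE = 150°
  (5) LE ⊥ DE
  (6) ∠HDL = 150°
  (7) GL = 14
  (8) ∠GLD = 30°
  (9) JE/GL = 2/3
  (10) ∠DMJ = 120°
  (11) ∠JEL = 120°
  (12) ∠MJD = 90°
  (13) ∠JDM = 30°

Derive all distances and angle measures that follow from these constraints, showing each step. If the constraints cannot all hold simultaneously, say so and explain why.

These constraints are not satisfiable: (10), (12) and (13) are the three interior angles of triangle DMJ, which must sum to 180°, but 120° + 90° + 30° = 240°. No planar figure meets all of them, so nothing further can be derived.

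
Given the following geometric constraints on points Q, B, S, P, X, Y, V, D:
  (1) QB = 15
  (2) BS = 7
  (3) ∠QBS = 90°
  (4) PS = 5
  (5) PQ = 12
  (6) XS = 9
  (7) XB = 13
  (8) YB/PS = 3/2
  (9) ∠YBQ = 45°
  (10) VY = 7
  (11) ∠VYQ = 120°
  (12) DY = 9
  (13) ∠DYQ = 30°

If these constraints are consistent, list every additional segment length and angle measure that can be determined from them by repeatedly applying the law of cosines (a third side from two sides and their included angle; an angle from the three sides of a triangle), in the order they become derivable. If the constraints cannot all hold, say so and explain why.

The constraints are consistent. Derivable facts, in order:
After 1 step:
- QS ≈ 16.55
- QY ≈ 11.05
- ∠BSX = 108.03°
- ∠BXS = 30.8°
- ∠SBX = 41.17°
After 2 steps:
- QD ≈ 5.56
- QV ≈ 15.76
- ∠BQS = 25.02°
- ∠BQY = 28.68°
- ∠BSQ = 64.98°
- ∠BYQ = 106.32°
- ∠PQS = 8.41°
- ∠PSQ = 20.55°
- ∠QPS = 151.04°
After 3 steps:
- ∠DQY = 54.1°
- ∠QDY = 95.9°
- ∠QVY = 37.38°
- ∠VQY = 22.62°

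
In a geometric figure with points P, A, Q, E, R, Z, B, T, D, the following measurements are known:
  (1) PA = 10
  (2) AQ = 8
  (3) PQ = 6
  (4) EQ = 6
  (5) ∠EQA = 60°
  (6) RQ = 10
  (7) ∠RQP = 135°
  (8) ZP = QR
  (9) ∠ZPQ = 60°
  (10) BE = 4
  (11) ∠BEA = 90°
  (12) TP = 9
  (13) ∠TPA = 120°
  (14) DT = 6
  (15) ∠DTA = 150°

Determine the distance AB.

Step 1: By the law of cosines on triangle EQA: EA² = 6² + 8² − 2·6·8·cos(60°) = 52, so EA = 2·√13.
Step 2: By the law of cosines on triangle AEB: AB² = (2·√13)² + 4² − 2·2·√13·4·cos(90°) = 68, so AB = 2·√17.

Therefore, the length of AB = 2·√17.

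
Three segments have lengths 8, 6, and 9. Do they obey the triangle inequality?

Sort the sides: 6, 8, 9.
It suffices to check that the sum of the two smallest exceeds the largest:
6 + 8 = 14 > 9. ✓
Yes, a valid triangle can be formed.

Yes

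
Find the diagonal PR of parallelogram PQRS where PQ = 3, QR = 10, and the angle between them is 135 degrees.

The diagonal of a parallelogram can be found by treating two adjacent sides and the diagonal as a triangle.
Applying the law of cosines with sides 3, 10 and included angle 135°:
d^2 = 9 + 100 - 60*cos(135°) = 30*sqrt(2) + 109
d = sqrt(30*sqrt(2) + 109)

sqrt(30*sqrt(2) + 109)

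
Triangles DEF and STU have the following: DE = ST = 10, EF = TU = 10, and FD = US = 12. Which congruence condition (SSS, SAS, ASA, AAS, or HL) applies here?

The given information matches SSS: All three pairs of corresponding sides are equal (Side-Side-Side).

SSS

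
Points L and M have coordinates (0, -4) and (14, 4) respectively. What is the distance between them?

The horizontal distance is |14 - 0| = 14 and the vertical distance is |4 - -4| = 8.
By the Pythagorean theorem, d = sqrt(14^2 + 8^2) = sqrt(260) = 2*sqrt(65).

2*sqrt(65)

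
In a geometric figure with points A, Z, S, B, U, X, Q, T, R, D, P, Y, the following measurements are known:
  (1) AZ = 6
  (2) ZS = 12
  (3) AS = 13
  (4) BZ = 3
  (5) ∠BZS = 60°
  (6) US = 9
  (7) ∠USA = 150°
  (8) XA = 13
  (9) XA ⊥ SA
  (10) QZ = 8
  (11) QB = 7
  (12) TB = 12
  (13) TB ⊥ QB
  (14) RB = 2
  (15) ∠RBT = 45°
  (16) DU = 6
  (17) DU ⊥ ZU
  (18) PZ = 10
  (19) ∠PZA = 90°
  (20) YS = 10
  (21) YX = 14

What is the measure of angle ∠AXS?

Step 1: By the law of cosines on triangle XAS: XS² = 13² + 13² − 2·13·13·cos(90°) = 338, so XS = 13·√2.
Step 2: By the inverse law of cosines on triangle AXS: cos(∠AXS) = (13² + (13·√2)² − 13²) / (2·13·13·√2) = 338/478 = 0.7071, so ∠AXS = 45°.

Therefore, the measure of angle ∠AXS = 45°.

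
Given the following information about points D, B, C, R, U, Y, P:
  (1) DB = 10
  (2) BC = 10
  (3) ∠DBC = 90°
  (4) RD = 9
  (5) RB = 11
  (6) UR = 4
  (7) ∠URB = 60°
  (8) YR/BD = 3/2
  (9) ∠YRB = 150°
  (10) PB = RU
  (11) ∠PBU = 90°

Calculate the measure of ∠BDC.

Step 1: By the law of cosines on triangle DBC: DC² = 10² + 10² − 2·10·10·cos(90°) = 200, so DC = 10·√2.
Step 2: By the inverse law of cosines on triangle BDC: cos(∠BDC) = (10² + (10·√2)² − 10²) / (2·10·10·√2) = 200/282.84 = 0.7071, so ∠BDC = 45°.

Therefore, the measure of angle ∠BDC = 45°.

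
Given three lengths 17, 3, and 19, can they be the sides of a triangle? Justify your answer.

For three segments to close into a triangle, no single side can be as long as the other two combined.
The longest side is 19, and 3 + 17 = 20 > 19.
A triangle can be formed.

Yes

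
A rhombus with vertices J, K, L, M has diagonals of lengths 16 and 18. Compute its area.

The diagonals of a rhombus divide it into four right triangles.
Each triangle has legs 16/ 2 = 8 and 18/2 = 9, so each has area (1/2)*8*9 = 36.
Four such triangles give total area = (d1 * d2) / 2 = 144.

144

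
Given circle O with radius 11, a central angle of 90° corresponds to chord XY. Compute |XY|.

Chord length = 2r sin(θ/2)
= 2 × 11 × sin(90°/2)
= 2 × 11 × sin(45°)
= 11*sqrt(2)

11*sqrt(2)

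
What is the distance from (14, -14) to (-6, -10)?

The horizontal distance is |-6 - 14| = 20 and the vertical distance is |-10 - -14| = 4.
By the Pythagorean theorem, d = sqrt(20^2 + 4^2) = sqrt(416) = 4*sqrt(26).

4*sqrt(26)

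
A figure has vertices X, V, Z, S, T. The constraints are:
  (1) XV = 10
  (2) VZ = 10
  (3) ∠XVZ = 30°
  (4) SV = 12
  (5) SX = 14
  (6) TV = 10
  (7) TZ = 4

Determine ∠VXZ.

Step 1: By the law of cosines on triangle XVZ: XZ² = 10² + 10² − 2·10·10·cos(30°) = 26.79, so XZ ≈ 5.18.
Step 2: By the inverse law of cosines on triangle VXZ: cos(∠VXZ) = (10² + 5.18² − 10²) / (2·10·5.18) = 26.79/103.53 = 0.2588, so ∠VXZ = 75°.

Therefore, the measure of angle ∠VXZ = 75°.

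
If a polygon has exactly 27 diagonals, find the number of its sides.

Using d = n(n - 3)/2, we solve 27 = n(n - 3)/2.
So n(n - 3) = 54.
Testing n = 9: 9 * 6 = 54 = 54. Correct.
The polygon has 9 sides.

9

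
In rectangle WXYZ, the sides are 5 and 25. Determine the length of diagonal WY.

Using the Pythagorean theorem:
d² = 5² + 25² = 25 + 625 = 650
d = sqrt(650) = 5*sqrt(26)

5*sqrt(26)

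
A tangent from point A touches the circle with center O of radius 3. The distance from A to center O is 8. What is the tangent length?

tangent = √(d² - r²) = √(8² - 3²) = √(64 - 9) = √55 = sqrt(55)

sqrt(55)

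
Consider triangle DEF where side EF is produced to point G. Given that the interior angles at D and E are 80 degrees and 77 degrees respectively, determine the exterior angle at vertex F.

By the exterior angle theorem, an exterior angle of a triangle equals the sum of the two remote interior angles.
Exterior angle = angle D + angle E
Exterior angle = 80 + 77 = 157 degrees

157 degrees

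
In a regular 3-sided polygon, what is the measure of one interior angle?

Each interior angle of a regular n-gon is (n - 2) * 180 / n.
For n = 3: (3 - 2) * 180 / 3 = 180/3 = 60 degrees.

60 degrees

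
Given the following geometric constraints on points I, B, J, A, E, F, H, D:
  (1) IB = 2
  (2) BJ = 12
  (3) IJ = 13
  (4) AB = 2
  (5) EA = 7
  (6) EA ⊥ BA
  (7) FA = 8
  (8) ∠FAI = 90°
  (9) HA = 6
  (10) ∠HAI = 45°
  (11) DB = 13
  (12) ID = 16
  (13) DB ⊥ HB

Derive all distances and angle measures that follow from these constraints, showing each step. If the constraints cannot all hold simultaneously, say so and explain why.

These constraints are not satisfiable: by the triangle inequality in triangle BID, (1) IB = 2 and (11) DB = 13 force ID ≤ 2 + 13 = 15, but (12) says ID = 16. No planar figure meets all of them, so nothing further can be derived.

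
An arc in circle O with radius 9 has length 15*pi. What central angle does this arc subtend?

θ = 360 × 15*pi / (2π × 9) = 300° (rearranging arc length formula).

300°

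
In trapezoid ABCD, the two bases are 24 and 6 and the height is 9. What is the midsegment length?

The midsegment (median) of a trapezoid connects the midpoints of the non-parallel sides.
Its length is the average of the two bases: (24 + 6) / 2 = 15.

15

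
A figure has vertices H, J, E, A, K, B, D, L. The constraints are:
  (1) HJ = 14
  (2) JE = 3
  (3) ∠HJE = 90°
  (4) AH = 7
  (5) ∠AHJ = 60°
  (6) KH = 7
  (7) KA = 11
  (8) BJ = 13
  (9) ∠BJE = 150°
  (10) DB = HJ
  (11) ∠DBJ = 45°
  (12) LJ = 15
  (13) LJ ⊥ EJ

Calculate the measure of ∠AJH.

Step 1: By the law of cosines on triangle JHA: JA² = 14² + 7² − 2·14·7·cos(60°) = 147, so JA = 7·√3.
Step 2: By the inverse law of cosines on triangle AJH: cos(∠AJH) = ((7·√3)² + 14² − 7²) / (2·7·√3·14) = 294/339.48 = 0.866, so ∠AJH = 30°.

Therefore, the measure of angle ∠AJH = 30°.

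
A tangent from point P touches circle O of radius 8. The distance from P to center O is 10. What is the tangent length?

The tangent, radius, and line from the external point to the center form a right triangle.
The right angle is where the tangent meets the radius.
By the Pythagorean theorem: tangent² + 8² = 10²
tangent² = 100 - 64 = 36
tangent = 6

6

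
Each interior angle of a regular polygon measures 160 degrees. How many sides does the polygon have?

The exterior angle is the supplement of the interior angle: 180 - 160 = 20 degrees.
Since the exterior angles of any convex polygon sum to 360 degrees, the number of sides is 360 / 20 = 18.

18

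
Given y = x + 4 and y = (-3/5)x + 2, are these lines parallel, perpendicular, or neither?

Slope of line 1: m1 = 1
Slope of line 2: m2 = -3/5
m1 != m2 (1 != -3/5), so not parallel.
m1 * m2 = (1) * (-3/5) = -3/5 != -1, so not perpendicular.
The lines are neither parallel nor perpendicular.

Neither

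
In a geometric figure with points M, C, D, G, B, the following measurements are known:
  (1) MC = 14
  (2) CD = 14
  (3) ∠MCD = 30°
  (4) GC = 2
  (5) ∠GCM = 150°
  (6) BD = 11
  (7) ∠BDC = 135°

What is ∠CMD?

Step 1: By the law of cosines on triangle MCD: MD² = 14² + 14² − 2·14·14·cos(30°) = 52.52, so MD ≈ 7.25.
Step 2: By the inverse law of cosines on triangle CMD: cos(∠CMD) = (14² + 7.25² − 14²) / (2·14·7.25) = 52.52/202.91 = 0.2588, so ∠CMD = 75°.

Therefore, the measure of angle ∠CMD = 75°.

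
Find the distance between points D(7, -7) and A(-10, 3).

d = sqrt((-17)^2 + (10)^2) = sqrt(389)

sqrt(389)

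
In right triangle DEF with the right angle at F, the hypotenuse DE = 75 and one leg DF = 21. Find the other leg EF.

Rearranging the Pythagorean theorem to solve for the unknown leg:
leg^2 = hypotenuse^2 - known_leg^2 = 5625 - 441 = 5184
leg = sqrt(5184) = 72.

72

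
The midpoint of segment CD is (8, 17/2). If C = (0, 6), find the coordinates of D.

Using the midpoint formula: M = ((x1 + x2)/2, (y1 + y2)/2)
We know M = (8, 17/2) and C = (0, 6)
For x: 8 = (0 + x2)/2, so x2 = 2*8 - 0 = 16
For y: 17/2 = (6 + y2)/2, so y2 = 2*17/2 - 6 = 11
D = (16, 11)

(16, 11)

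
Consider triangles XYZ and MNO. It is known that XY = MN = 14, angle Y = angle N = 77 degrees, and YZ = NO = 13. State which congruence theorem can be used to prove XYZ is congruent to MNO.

The given information provides:
XY = MN = 14, angle Y = angle N = 77 degrees, and YZ = NO = 13
This matches the SAS congruence theorem.
Two pairs of corresponding sides and the included angle are equal (Side-Angle-Side).

SAS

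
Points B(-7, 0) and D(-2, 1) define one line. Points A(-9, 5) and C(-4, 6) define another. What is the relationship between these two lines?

Slope of line 1: m1 = (1 - 0)/(-2 - -7) = 1/5 = 1/5
Slope of line 2: m2 = (6 - 5)/(-4 - -9) = 1/5 = 1/5
Since m1 = m2 = 1/5, the lines are parallel.

Parallel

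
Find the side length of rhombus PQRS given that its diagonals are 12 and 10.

The diagonals of a rhombus bisect each other at right angles.
Half-diagonals: 12/2 = 6 and 10/2 = 5
side = sqrt(6^2 + 5^2)
side = sqrt(36 + 25)
side = sqrt(61)

sqrt(61)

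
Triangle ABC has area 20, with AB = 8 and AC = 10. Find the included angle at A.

sin(C) = 2 * 20 / (8 * 10) = 1/2, so C = arcsin(1/2) = 30°.
Since sin(180° - C) = sin(C), the obtuse angle 150° gives the same area, so C = 30° or C = 150°.

30° or 150°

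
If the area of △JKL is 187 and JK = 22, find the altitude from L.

height = 2 * 187 / 22 = 17

17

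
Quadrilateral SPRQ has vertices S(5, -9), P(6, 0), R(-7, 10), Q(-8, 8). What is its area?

Using the Shoelace formula for a quadrilateral (vertices in order):
Area = (1/2)|sum of (x_i * y_(i+1) - x_(i+1) * y_i)|
Terms: (5*0 - 6*-9) = 54, (6*10 - -7*0) = 60, (-7*8 - -8*10) = 24, (-8*-9 - 5*8) = 32
Sum = 170
Area = (1/2)(170) = 85

85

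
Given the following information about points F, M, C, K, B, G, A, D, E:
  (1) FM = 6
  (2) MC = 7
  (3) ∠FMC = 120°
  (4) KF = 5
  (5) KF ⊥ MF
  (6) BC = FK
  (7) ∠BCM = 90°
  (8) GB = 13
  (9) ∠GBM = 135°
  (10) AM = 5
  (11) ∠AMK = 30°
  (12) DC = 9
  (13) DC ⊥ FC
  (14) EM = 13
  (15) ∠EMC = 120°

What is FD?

Step 1: By the law of cosines on triangle FMC: FC² = 6² + 7² − 2·6·7·cos(120°) = 127, so FC = √127.
Step 2: By the law of cosines on triangle FCD: FD² = √127² + 9² − 2·√127·9·cos(90°) = 208, so FD = 4·√13.

Therefore, the length of FD = 4·√13.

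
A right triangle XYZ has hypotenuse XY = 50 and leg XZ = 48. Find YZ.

YZ = sqrt(50^2 - 48^2) = sqrt(196) = 14

14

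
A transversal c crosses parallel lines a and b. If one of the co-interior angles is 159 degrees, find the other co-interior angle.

Co-interior angles (same-side interior) formed by parallel lines and a transversal are supplementary (sum to 180 degrees).
The given angle is 159 degrees.
The co-interior angle = 180 - 159 = 21 degrees.

21 degrees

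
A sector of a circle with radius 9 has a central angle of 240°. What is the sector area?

The full circle has area πr² = π(9)² = 81*pi.
The sector covers 240° out of 360°, a fraction of 2/3.
Sector area = 81*pi × 2/3 = 54*pi.

54*pi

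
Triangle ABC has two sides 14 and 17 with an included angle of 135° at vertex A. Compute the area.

Area = (1/2) * AB * AC * sin(A)
Area = (1/2) * 14 * 17 * sin(135°)
Area = (1/2) * 14 * 17 * sqrt(2)/2
Area = 119*sqrt(2)/2

119*sqrt(2)/2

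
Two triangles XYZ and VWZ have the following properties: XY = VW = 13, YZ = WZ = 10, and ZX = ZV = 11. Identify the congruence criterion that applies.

The given information matches SSS: All three pairs of corresponding sides are equal (Side-Side-Side).

SSS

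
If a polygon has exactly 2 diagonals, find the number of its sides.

Using d = n(n - 3)/2, we solve 2 = n(n - 3)/2.
So n(n - 3) = 4.
Testing n = 4: 4 * 1 = 4 = 4. Correct.
The polygon has 4 sides.

4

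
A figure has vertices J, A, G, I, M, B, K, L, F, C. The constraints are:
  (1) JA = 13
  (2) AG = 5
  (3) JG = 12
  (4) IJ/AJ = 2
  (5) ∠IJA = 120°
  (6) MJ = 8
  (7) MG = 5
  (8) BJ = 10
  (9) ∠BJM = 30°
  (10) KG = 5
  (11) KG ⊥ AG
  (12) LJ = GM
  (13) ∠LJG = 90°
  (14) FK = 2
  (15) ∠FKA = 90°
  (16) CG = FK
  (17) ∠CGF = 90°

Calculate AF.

Step 1: By the law of cosines on triangle AGK: AK² = 5² + 5² − 2·5·5·cos(90°) = 50, so AK = 5·√2.
Step 2: By the law of cosines on triangle AKF: AF² = (5·√2)² + 2² − 2·5·√2·2·cos(90°) = 54, so AF = 3·√6.

Therefore, the length of AF = 3·√6.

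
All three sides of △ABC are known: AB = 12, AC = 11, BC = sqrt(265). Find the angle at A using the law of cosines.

When all three sides of a triangle are known, the law of cosines can be rearranged to find any angle.
cos(C) = (a² + b² - c²) / (2ab) gives cos(A) = 0.
Taking the inverse cosine: A = 90°.

90°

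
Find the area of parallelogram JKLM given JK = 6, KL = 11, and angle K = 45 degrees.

Area = 6 * 11 * sin(45°) = 66 * sqrt(2)/2 = 33*sqrt(2)

33*sqrt(2)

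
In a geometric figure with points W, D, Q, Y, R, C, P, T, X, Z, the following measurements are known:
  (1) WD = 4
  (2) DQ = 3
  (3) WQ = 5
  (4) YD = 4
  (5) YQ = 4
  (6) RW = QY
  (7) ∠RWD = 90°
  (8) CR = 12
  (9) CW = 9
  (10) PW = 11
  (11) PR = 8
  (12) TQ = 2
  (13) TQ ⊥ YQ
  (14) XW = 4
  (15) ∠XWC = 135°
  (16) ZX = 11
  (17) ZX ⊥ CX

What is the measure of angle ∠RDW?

From the given relations: RW = QY = 4.
Step 1: By the law of cosines on triangle DWR: DR² = 4² + 4² − 2·4·4·cos(90°) = 32, so DR = 4·√2.
Step 2: By the inverse law of cosines on triangle RDW: cos(∠RDW) = ((4·√2)² + 4² − 4²) / (2·4·√2·4) = 32/45.25 = 0.7071, so ∠RDW = 45°.

Therefore, the measure of angle ∠RDW = 45°.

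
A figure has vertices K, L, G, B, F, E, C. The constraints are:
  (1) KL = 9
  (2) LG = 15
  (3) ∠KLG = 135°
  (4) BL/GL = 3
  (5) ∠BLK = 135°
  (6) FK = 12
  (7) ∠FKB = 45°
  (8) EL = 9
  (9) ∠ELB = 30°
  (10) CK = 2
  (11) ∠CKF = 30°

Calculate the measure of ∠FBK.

From the given relations: BL = 3·GL = 3·15 = 45.
Step 1: By the law of cosines on triangle BLK: BK² = 45² + 9² − 2·45·9·cos(135°) = 2678.76, so BK ≈ 51.76.
Step 2: By the law of cosines on triangle BKF: BF² = 51.76² + 12² − 2·51.76·12·cos(45°) = 1944.42, so BF ≈ 44.1.
Step 3: By the inverse law of cosines on triangle FBK: cos(∠FBK) = (44.1² + 51.76² − 12²) / (2·44.1·51.76) = 4479.17/4564.48 = 0.9813, so ∠FBK = 11.09°.

Therefore, the measure of angle ∠FBK = 11.09°.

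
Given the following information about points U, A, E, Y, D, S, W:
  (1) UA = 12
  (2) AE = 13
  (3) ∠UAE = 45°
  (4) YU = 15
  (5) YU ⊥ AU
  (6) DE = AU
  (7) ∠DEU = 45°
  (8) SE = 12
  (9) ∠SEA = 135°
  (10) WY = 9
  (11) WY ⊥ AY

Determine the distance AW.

Step 1: By the law of cosines on triangle AUY: AY² = 12² + 15² − 2·12·15·cos(90°) = 369, so AY = 3·√41.
Step 2: By the law of cosines on triangle AYW: AW² = (3·√41)² + 9² − 2·3·√41·9·cos(90°) = 450, so AW = 15·√2.

Therefore, the length of AW = 15·√2.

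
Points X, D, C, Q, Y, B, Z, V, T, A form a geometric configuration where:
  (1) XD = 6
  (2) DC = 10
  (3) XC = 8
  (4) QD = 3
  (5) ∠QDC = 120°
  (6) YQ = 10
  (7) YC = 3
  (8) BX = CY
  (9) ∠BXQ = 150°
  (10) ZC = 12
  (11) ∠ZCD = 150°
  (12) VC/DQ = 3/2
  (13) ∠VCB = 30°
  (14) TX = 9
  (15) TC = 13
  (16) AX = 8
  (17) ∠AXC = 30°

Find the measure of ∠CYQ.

Step 1: By the law of cosines on triangle CDQ: CQ² = 10² + 3² − 2·10·3·cos(120°) = 139, so CQ = √139.
Step 2: By the inverse law of cosines on triangle CYQ: cos(∠CYQ) = (3² + 10² − √139²) / (2·3·10) = -30/60 = -0.5, so ∠CYQ = 120°.

Therefore, the measure of angle ∠CYQ = 120°.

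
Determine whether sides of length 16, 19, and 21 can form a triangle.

Yes.
The triangle inequality requires that the sum of any two sides exceeds the third.
Here 16 + 19 = 35 > 21, so the condition is met.

Yes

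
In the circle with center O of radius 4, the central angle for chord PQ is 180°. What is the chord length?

Chord = 2(4) sin(90°) = 8

8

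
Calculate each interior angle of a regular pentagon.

Each interior angle of a regular n-gon is (n - 2) * 180 / n.
For n = 5: (5 - 2) * 180 / 5 = 540/5 = 108 degrees.

108 degrees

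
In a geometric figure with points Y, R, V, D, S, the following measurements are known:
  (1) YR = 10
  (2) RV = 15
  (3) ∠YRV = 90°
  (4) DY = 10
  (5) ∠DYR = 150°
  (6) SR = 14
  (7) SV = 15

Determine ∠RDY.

Step 1: By the law of cosines on triangle DYR: DR² = 10² + 10² − 2·10·10·cos(150°) = 373.21, so DR ≈ 19.32.
Step 2: By the inverse law of cosines on triangle RDY: cos(∠RDY) = (19.32² + 10² − 10²) / (2·19.32·10) = 373.21/386.37 = 0.9659, so ∠RDY = 15°.

Therefore, the measure of angle ∠RDY = 15°.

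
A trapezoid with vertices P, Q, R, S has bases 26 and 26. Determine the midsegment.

midsegment = (26 + 26) / 2 = 52 / 2 = 26

26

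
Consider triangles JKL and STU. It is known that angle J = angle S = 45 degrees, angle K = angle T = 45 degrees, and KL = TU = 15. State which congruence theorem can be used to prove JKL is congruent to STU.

The given information provides:
angle J = angle S = 45 degrees, angle K = angle T = 45 degrees, and KL = TU = 15
This matches the AAS congruence theorem.
Two pairs of corresponding angles and a non-included side are equal (Angle-Angle-Side).

AAS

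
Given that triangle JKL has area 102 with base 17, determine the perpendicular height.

height = 2 * 102 / 17 = 12

12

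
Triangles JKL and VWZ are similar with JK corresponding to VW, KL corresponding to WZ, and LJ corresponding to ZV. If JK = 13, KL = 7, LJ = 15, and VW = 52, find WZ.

Since the triangles are similar, the ratio of corresponding sides is constant.
Scale factor k = VW / JK = 52 / 13 = 4
WZ = k * KL = 4 * 7 = 28

28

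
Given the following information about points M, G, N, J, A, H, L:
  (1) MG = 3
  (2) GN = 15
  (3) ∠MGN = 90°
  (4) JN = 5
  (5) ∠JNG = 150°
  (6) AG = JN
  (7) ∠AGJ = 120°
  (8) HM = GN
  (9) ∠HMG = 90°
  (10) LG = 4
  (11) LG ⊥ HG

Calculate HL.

From the given relations: HM = GN = 15.
Step 1: By the law of cosines on triangle GMH: GH² = 3² + 15² − 2·3·15·cos(90°) = 234, so GH = 3·√26.
Step 2: By the law of cosines on triangle HGL: HL² = (3·√26)² + 4² − 2·3·√26·4·cos(90°) = 250, so HL = 5·√10.

Therefore, the length of HL = 5·√10.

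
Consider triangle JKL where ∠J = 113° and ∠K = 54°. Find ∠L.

The interior angles sum to 180°: angle L = 180 - 113 - 54 = 13°.
The triangle is obtuse (angles 113°, 54°, 13°).

13 degrees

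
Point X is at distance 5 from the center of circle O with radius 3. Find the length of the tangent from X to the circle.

tangent = √(d² - r²) = √(5² - 3²) = √(25 - 9) = √16 = 4

4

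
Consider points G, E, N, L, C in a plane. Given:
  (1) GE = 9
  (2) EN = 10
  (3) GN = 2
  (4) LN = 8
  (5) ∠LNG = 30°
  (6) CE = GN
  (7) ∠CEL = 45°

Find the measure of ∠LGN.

Step 1: By the law of cosines on triangle GNL: GL² = 2² + 8² − 2·2·8·cos(30°) = 40.29, so GL ≈ 6.35.
Step 2: By the inverse law of cosines on triangle LGN: cos(∠LGN) = (6.35² + 2² − 8²) / (2·6.35·2) = -19.71/25.39 = -0.7764, so ∠LGN = 140.94°.

Therefore, the measure of angle ∠LGN = 140.94°.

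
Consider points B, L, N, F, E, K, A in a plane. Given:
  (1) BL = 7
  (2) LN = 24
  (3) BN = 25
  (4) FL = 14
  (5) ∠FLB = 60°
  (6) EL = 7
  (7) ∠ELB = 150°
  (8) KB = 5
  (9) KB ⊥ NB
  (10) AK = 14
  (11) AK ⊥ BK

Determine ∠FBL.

Step 1: By the law of cosines on triangle BLF: BF² = 7² + 14² − 2·7·14·cos(60°) = 147, so BF = 7·√3.
Step 2: By the inverse law of cosines on triangle FBL: cos(∠FBL) = ((7·√3)² + 7² − 14²) / (2·7·√3·7) = 0/169.74 = 0, so ∠FBL = 90°.

Therefore, the measure of angle ∠FBL = 90°.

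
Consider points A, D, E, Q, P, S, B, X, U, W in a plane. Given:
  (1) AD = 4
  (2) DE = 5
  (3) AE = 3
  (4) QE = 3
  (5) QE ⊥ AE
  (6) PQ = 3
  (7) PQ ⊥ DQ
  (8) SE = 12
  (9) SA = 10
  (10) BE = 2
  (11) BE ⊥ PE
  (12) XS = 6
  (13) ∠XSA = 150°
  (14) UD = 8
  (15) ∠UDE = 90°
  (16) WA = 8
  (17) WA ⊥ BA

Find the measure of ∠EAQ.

Step 1: By the law of cosines on triangle AEQ: AQ² = 3² + 3² − 2·3·3·cos(90°) = 18, so AQ = 3·√2.
Step 2: By the inverse law of cosines on triangle EAQ: cos(∠EAQ) = (3² + (3·√2)² − 3²) / (2·3·3·√2) = 18/25.46 = 0.7071, so ∠EAQ = 45°.

Therefore, the measure of angle ∠EAQ = 45°.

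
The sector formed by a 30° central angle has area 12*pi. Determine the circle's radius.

The sector covers 30°/360° = 1/12 of the full circle.
Full circle area = 12*pi / 1/12 = 144*pi.
Since full area = πr², we get r² = 144*pi/π = 144, so r = 12.

12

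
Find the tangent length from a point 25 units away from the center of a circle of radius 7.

The tangent, radius, and line from the external point to the center form a right triangle.
The right angle is where the tangent meets the radius.
By the Pythagorean theorem: tangent² + 7² = 25²
tangent² = 625 - 49 = 576
tangent = 24

24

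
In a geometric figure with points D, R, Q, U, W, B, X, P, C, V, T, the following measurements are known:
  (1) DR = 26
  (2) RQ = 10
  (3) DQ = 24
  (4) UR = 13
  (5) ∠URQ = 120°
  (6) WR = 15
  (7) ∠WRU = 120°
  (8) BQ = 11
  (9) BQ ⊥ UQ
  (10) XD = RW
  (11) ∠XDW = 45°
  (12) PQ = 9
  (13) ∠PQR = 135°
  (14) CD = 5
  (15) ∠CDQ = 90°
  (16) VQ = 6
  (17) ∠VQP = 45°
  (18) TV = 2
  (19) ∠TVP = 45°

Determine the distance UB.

Step 1: By the law of cosines on triangle URQ: UQ² = 13² + 10² − 2·13·10·cos(120°) = 399, so UQ ≈ 19.97.
Step 2: By the law of cosines on triangle UQB: UB² = 19.97² + 11² − 2·19.97·11·cos(90°) = 520, so UB = 2·√130.

Therefore, the length of UB = 2·√130.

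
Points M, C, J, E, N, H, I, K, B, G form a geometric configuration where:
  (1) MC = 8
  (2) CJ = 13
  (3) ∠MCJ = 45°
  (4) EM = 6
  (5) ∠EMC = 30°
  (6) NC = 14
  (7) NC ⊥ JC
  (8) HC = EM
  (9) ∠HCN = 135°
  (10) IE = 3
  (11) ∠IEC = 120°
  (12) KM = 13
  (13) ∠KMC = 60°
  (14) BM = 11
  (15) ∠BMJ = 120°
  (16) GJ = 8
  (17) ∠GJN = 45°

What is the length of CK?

Step 1: By the law of cosines on triangle CMK: CK² = 8² + 13² − 2·8·13·cos(60°) = 129, so CK = √129.

Therefore, the length of CK = √129.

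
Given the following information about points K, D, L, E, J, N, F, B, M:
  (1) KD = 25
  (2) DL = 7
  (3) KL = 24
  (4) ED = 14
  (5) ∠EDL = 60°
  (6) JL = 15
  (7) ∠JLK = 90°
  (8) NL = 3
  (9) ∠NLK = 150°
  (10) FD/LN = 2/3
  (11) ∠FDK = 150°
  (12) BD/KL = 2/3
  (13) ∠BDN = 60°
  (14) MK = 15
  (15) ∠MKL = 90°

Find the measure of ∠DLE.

Step 1: By the law of cosines on triangle LDE: LE² = 7² + 14² − 2·7·14·cos(60°) = 147, so LE = 7·√3.
Step 2: By the inverse law of cosines on triangle DLE: cos(∠DLE) = (7² + (7·√3)² − 14²) / (2·7·7·√3) = 0/169.74 = 0, so ∠DLE = 90°.

Therefore, the measure of angle ∠DLE = 90°.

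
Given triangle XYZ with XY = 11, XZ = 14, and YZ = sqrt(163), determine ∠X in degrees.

When all three sides of a triangle are known, the law of cosines can be rearranged to find any angle.
cos(C) = (a² + b² - c²) / (2ab) gives cos(X) = 1/2.
Taking the inverse cosine: X = 60°.

60°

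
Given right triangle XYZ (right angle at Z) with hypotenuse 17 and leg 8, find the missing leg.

Rearranging the Pythagorean theorem to solve for the unknown leg:
leg^2 = hypotenuse^2 - known_leg^2 = 289 - 64 = 225
leg = sqrt(225) = 15.

15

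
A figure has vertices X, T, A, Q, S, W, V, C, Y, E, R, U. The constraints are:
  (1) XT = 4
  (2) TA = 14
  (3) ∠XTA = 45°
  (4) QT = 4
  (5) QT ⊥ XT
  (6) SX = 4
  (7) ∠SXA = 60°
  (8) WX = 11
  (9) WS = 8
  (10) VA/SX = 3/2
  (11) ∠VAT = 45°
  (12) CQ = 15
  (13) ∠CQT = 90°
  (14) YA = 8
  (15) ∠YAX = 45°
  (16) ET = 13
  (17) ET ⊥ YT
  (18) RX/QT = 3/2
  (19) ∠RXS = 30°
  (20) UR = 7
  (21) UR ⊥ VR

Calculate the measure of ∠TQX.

Step 1: By the law of cosines on triangle QTX: QX² = 4² + 4² − 2·4·4·cos(90°) = 32, so QX = 4·√2.
Step 2: By the inverse law of cosines on triangle TQX: cos(∠TQX) = (4² + (4·√2)² − 4²) / (2·4·4·√2) = 32/45.25 = 0.7071, so ∠TQX = 45°.

Therefore, the measure of angle ∠TQX = 45°.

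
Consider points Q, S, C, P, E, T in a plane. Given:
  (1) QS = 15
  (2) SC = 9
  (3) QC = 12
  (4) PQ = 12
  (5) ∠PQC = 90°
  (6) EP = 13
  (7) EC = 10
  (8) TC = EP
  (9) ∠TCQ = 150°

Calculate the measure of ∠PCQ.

Step 1: By the law of cosines on triangle CQP: CP² = 12² + 12² − 2·12·12·cos(90°) = 288, so CP = 12·√2.
Step 2: By the inverse law of cosines on triangle PCQ: cos(∠PCQ) = ((12·√2)² + 12² − 12²) / (2·12·√2·12) = 288/407.29 = 0.7071, so ∠PCQ = 45°.

Therefore, the measure of angle ∠PCQ = 45°.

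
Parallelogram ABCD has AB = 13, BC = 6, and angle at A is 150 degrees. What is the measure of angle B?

In a parallelogram, consecutive angles are supplementary (sum to 180°).
angle B = 180 - angle A
angle B = 180 - 150
angle B = 30 degrees

30 degrees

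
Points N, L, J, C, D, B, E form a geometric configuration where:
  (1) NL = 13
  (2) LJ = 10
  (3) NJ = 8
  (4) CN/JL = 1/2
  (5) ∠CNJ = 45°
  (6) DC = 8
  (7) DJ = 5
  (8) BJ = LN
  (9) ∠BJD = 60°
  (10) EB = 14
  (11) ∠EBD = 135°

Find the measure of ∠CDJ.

From the given relations: CN = 1/2·JL = 1/2·10 = 5.
Step 1: By the law of cosines on triangle CNJ: CJ² = 5² + 8² − 2·5·8·cos(45°) = 32.43, so CJ ≈ 5.69.
Step 2: By the inverse law of cosines on triangle CDJ: cos(∠CDJ) = (8² + 5² − 5.69²) / (2·8·5) = 56.57/80 = 0.7071, so ∠CDJ = 45°.

Therefore, the measure of angle ∠CDJ = 45°.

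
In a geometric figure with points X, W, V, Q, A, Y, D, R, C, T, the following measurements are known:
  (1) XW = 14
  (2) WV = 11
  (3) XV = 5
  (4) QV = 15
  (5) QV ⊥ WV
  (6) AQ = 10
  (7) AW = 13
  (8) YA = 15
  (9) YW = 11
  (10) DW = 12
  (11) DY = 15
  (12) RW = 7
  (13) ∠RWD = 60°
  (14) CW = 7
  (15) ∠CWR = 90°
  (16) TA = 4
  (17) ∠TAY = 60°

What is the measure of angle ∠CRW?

Step 1: By the law of cosines on triangle RWC: RC² = 7² + 7² − 2·7·7·cos(90°) = 98, so RC = 7·√2.
Step 2: By the inverse law of cosines on triangle CRW: cos(∠CRW) = ((7·√2)² + 7² − 7²) / (2·7·√2·7) = 98/138.59 = 0.7071, so ∠CRW = 45°.

Therefore, the measure of angle ∠CRW = 45°.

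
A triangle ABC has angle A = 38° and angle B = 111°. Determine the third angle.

Let angle C = x. Then 38 + 111 + x = 180.
x = 180 - 149 = 31 degrees.

31 degrees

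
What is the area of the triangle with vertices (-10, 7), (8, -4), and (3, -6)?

Shoelace: Area = (1/2)|-10(-4--6) + 8(-6-7) + 3(7--4)| = (1/2)(91) = 91/2

91/2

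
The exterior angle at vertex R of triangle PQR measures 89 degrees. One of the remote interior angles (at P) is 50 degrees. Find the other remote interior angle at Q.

The exterior angle theorem states that an exterior angle equals the sum of the two non-adjacent interior angles.
So 89 = 50 + angle Q, which gives angle Q = 89 - 50 = 39 degrees.

39 degrees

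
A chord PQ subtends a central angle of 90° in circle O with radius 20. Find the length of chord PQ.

Chord length = 2r sin(θ/2)
= 2 × 20 × sin(90°/2)
= 2 × 20 × sin(45°)
= 20*sqrt(2)

20*sqrt(2)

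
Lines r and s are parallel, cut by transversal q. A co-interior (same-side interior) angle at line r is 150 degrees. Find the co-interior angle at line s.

Co-interior angles (same-side interior) formed by parallel lines and a transversal are supplementary (sum to 180 degrees).
The given angle is 150 degrees.
The co-interior angle = 180 - 150 = 30 degrees.

30 degrees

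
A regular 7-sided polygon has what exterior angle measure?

Each exterior angle of a regular n-gon is 360 / n.
For n = 7: 360 / 7 = 360/7 degrees.

360/7 degrees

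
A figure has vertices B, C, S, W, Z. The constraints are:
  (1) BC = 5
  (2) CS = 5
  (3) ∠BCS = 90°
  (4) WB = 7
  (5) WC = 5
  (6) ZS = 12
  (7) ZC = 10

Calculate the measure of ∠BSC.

Step 1: By the law of cosines on triangle SCB: SB² = 5² + 5² − 2·5·5·cos(90°) = 50, so SB = 5·√2.
Step 2: By the inverse law of cosines on triangle BSC: cos(∠BSC) = ((5·√2)² + 5² − 5²) / (2·5·√2·5) = 50/70.71 = 0.7071, so ∠BSC = 45°.

Therefore, the measure of angle ∠BSC = 45°.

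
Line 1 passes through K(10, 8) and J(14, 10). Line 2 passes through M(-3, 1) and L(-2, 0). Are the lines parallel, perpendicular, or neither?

Slope of line 1: m1 = (10 - 8)/(14 - 10) = 2/4 = 1/2
Slope of line 2: m2 = (0 - 1)/(-2 - -3) = -1/1 = -1
For parallel lines we need equal slopes: 1/2 != -1.
For perpendicular lines we need m1*m2 = -1: (1/2)(-1) = -1/2 != -1.
Since neither condition holds, the lines are neither parallel nor perpendicular.

Neither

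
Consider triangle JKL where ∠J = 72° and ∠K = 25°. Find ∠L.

angle L = 180 - 72 - 25 = 83 degrees.

83 degrees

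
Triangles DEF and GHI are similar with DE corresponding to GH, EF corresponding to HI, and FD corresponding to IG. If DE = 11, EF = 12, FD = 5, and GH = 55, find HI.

k = 55/11 = 5. HI = 5 * 12 = 60.

60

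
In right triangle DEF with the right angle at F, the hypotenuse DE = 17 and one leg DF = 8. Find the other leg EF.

Rearranging the Pythagorean theorem to solve for the unknown leg:
leg^2 = hypotenuse^2 - known_leg^2 = 289 - 64 = 225
leg = sqrt(225) = 15.

15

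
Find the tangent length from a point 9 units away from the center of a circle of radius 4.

tangent = √(d² - r²) = √(9² - 4²) = √(81 - 16) = √65 = sqrt(65)

sqrt(65)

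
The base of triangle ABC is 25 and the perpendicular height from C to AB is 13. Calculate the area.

Area = (1/2) * base * height
Area = (1/2) * 25 * 13
Area = 325/2

325/2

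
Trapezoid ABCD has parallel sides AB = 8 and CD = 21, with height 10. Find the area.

Area of a trapezoid = (base1 + base2) * height / 2
Area = (8 + 21) * 10 / 2
Area = 29 * 10 / 2
Area = 290 / 2
Area = 145

145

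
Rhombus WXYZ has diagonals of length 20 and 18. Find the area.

The diagonals of a rhombus divide it into four right triangles.
Each triangle has legs 20/ 2 = 10 and 18/2 = 9, so each has area (1/2)*10*9 = 45.
Four such triangles give total area = (d1 * d2) / 2 = 180.

180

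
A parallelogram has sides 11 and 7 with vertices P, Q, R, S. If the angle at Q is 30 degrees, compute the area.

Area = a * b * sin(theta)
Area = 11 * 7 * sin(30 degrees)
Area = 77 * 1/2
Area = 77/2

77/2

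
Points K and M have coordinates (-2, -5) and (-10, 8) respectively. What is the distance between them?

The horizontal distance is |-10 - -2| = 8 and the vertical distance is |8 - -5| = 13.
By the Pythagorean theorem, d = sqrt(8^2 + 13^2) = sqrt(233).

sqrt(233)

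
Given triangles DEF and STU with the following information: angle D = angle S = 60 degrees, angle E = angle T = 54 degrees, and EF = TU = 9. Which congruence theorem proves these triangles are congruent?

Consider the given information: angle D = angle S = 60 degrees, angle E = angle T = 54 degrees, and EF = TU = 9
This is not SSS or HL: SSS requires all three pairs of sides, but we don't have that. HL only applies to right triangles with matching hypotenuse and leg.
The correct criterion is AAS. Two pairs of corresponding angles and a non-included side are equal (Angle-Angle-Side).

AAS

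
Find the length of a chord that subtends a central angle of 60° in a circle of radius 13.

Chord = 2(13) sin(30°) = 13

13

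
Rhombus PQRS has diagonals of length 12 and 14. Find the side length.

In a rhombus, the diagonals bisect each other perpendicularly, creating four congruent right triangles.
Each triangle has legs 6 (half of 12) and 7 (half of 14).
The hypotenuse of each right triangle is a side of the rhombus:
side = sqrt(6^2 + 7^2) = sqrt(85)

sqrt(85)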